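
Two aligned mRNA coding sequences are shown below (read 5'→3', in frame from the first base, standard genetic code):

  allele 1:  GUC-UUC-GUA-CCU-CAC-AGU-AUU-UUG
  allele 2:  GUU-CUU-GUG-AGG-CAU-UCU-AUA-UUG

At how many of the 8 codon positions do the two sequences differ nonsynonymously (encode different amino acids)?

2

Codon 1: GUC Val / GUU Val — synonymous.
Codon 2: UUC Phe / CUU Leu — nonsynonymous.
Codon 3: GUA Val / GUG Val — synonymous.
Codon 4: CCU Pro / AGG Arg — nonsynonymous.
Codon 5: CAC His / CAU His — synonymous.
Codon 6: AGU Ser / UCU Ser — synonymous.
Codon 7: AUU Ile / AUA Ile — synonymous.
Codon 8: UUG Leu / UUG Leu — identical.
Nonsynonymous differences: 2.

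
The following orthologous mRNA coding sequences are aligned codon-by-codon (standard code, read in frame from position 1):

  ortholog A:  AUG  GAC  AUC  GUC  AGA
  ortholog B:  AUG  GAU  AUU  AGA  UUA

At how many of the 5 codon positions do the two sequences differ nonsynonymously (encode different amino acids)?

Codon 1: AUG Met / AUG Met — identical.
Codon 2: GAC Asp / GAU Asp — synonymous.
Codon 3: AUC Ile / AUU Ile — synonymous.
Codon 4: GUC Val / AGA Arg — nonsynonymous.
Codon 5: AGA Arg / UUA Leu — nonsynonymous.
Nonsynonymous differences: 2.

2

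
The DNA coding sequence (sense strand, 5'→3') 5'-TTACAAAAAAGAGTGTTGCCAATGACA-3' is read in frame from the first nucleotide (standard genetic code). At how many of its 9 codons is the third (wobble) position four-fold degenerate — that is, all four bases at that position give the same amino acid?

Codon 1 TTA (Leu): third position 2-fold.
Codon 2 CAA (Gln): third position 2-fold.
Codon 3 AAA (Lys): third position 2-fold.
Codon 4 AGA (Arg): third position 2-fold.
Codon 5 GTG (Val): third position 4-fold.
Codon 6 TTG (Leu): third position 2-fold.
Codon 7 CCA (Pro): third position 4-fold.
Codon 8 ATG (Met): third position 1-fold.
Codon 9 ACA (Thr): third position 4-fold.
Four-fold degenerate third positions: 3.

3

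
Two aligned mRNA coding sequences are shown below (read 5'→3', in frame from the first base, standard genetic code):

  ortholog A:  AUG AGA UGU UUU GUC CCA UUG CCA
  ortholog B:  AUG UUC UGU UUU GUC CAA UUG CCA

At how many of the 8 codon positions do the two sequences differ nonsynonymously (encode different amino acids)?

2

Codon 1: AUG Met / AUG Met — identical.
Codon 2: AGA Arg / UUC Phe — nonsynonymous.
Codon 3: UGU Cys / UGU Cys — identical.
Codon 4: UUU Phe / UUU Phe — identical.
Codon 5: GUC Val / GUC Val — identical.
Codon 6: CCA Pro / CAA Gln — nonsynonymous.
Codon 7: UUG Leu / UUG Leu — identical.
Codon 8: CCA Pro / CCA Pro — identical.
Nonsynonymous differences: 2.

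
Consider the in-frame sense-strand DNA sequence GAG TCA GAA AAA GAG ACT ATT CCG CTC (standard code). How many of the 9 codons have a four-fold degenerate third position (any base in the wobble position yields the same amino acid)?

Codon 1 GAG (Glu): third position 2-fold.
Codon 2 TCA (Ser): third position 4-fold.
Codon 3 GAA (Glu): third position 2-fold.
Codon 4 AAA (Lys): third position 2-fold.
Codon 5 GAG (Glu): third position 2-fold.
Codon 6 ACT (Thr): third position 4-fold.
Codon 7 ATT (Ile): third position 3-fold.
Codon 8 CCG (Pro): third position 4-fold.
Codon 9 CTC (Leu): third position 4-fold.
Four-fold degenerate third positions: 4.

4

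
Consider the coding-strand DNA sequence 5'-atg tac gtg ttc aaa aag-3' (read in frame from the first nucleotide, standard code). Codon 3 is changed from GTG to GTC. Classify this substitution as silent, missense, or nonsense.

silent

Position 9 falls in codon 3: GTG → Val.
After the substitution the codon is GTC → Val.
Both encode Val, so the change is synonymous.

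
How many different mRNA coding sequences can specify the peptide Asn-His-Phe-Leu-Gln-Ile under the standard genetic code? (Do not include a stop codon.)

Asn: 2 codons.
His: 2 codons.
Phe: 2 codons.
Leu: 6 codons.
Gln: 2 codons.
Ile: 3 codons.
2 × 2 × 2 × 6 × 2 × 3 = 288.

288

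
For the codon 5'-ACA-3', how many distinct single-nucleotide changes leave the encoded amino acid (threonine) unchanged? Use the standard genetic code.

Position 1: none → 0 synonymous.
Position 2: none → 0 synonymous.
Position 3: ACU, ACC, ACG → 3 synonymous.
Total: 0 + 0 + 3 = 3.

3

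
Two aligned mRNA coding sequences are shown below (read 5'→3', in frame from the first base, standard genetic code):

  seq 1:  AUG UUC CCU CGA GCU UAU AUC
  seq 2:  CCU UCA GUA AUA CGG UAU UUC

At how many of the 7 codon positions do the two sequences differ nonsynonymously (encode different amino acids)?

Codon 1: AUG Met / CCU Pro — nonsynonymous.
Codon 2: UUC Phe / UCA Ser — nonsynonymous.
Codon 3: CCU Pro / GUA Val — nonsynonymous.
Codon 4: CGA Arg / AUA Ile — nonsynonymous.
Codon 5: GCU Ala / CGG Arg — nonsynonymous.
Codon 6: UAU Tyr / UAU Tyr — identical.
Codon 7: AUC Ile / UUC Phe — nonsynonymous.
Nonsynonymous differences: 6.

6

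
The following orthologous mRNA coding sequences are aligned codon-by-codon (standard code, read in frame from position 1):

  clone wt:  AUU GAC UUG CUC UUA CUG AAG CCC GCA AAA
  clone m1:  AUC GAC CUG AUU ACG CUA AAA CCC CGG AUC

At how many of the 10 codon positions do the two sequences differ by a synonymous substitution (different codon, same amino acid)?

Codon 1: AUU Ile / AUC Ile — synonymous.
Codon 2: GAC Asp / GAC Asp — identical.
Codon 3: UUG Leu / CUG Leu — synonymous.
Codon 4: CUC Leu / AUU Ile — nonsynonymous.
Codon 5: UUA Leu / ACG Thr — nonsynonymous.
Codon 6: CUG Leu / CUA Leu — synonymous.
Codon 7: AAG Lys / AAA Lys — synonymous.
Codon 8: CCC Pro / CCC Pro — identical.
Codon 9: GCA Ala / CGG Arg — nonsynonymous.
Codon 10: AAA Lys / AUC Ile — nonsynonymous.
Synonymous differences: 4.

4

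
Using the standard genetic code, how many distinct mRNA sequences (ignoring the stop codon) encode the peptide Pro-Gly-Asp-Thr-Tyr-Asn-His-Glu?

2048

Pro: 4 codons.
Gly: 4 codons.
Asp: 2 codons.
Thr: 4 codons.
Tyr: 2 codons.
Asn: 2 codons.
His: 2 codons.
Glu: 2 codons.
4 × 4 × 2 × 4 × 2 × 2 × 2 × 2 = 2048.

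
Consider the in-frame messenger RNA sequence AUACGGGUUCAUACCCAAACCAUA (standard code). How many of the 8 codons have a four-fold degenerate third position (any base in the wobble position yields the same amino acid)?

Codon 1 AUA (Ile): third position 3-fold.
Codon 2 CGG (Arg): third position 4-fold.
Codon 3 GUU (Val): third position 4-fold.
Codon 4 CAU (His): third position 2-fold.
Codon 5 ACC (Thr): third position 4-fold.
Codon 6 CAA (Gln): third position 2-fold.
Codon 7 ACC (Thr): third position 4-fold.
Codon 8 AUA (Ile): third position 3-fold.
Four-fold degenerate third positions: 4.

4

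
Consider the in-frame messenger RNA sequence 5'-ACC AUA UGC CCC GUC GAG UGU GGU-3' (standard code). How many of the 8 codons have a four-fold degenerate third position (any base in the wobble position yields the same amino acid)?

4

Codon 1 ACC (Thr): third position 4-fold.
Codon 2 AUA (Ile): third position 3-fold.
Codon 3 UGC (Cys): third position 2-fold.
Codon 4 CCC (Pro): third position 4-fold.
Codon 5 GUC (Val): third position 4-fold.
Codon 6 GAG (Glu): third position 2-fold.
Codon 7 UGU (Cys): third position 2-fold.
Codon 8 GGU (Gly): third position 4-fold.
Four-fold degenerate third positions: 4.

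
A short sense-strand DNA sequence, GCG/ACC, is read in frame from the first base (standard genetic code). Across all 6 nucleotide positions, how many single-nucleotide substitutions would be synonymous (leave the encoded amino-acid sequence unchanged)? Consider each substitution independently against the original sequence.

6

Codon 1 (GCG, Ala): 3 synonymous substitutions.
Codon 2 (ACC, Thr): 3 synonymous substitutions.
Total: 3 + 3 = 6.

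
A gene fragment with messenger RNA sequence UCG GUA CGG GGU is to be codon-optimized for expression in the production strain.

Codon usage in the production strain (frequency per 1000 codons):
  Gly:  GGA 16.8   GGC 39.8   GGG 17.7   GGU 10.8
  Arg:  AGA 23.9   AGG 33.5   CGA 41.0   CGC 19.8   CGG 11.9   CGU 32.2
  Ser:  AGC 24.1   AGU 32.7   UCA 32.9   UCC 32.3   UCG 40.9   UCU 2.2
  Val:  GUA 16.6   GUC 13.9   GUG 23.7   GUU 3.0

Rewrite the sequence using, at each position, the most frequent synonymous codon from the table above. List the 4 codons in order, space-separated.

Codon 1 (Ser): best is UCG at 40.9.
Codon 2 (Val): best is GUG at 23.7.
Codon 3 (Arg): best is CGA at 41.0.
Codon 4 (Gly): best is GGC at 39.8.

UCG GUG CGA GGC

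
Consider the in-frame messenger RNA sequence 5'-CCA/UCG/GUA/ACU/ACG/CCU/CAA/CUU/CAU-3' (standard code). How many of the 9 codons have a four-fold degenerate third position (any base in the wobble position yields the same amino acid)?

7

Codon 1 CCA (Pro): third position 4-fold.
Codon 2 UCG (Ser): third position 4-fold.
Codon 3 GUA (Val): third position 4-fold.
Codon 4 ACU (Thr): third position 4-fold.
Codon 5 ACG (Thr): third position 4-fold.
Codon 6 CCU (Pro): third position 4-fold.
Codon 7 CAA (Gln): third position 2-fold.
Codon 8 CUU (Leu): third position 4-fold.
Codon 9 CAU (His): third position 2-fold.
Four-fold degenerate third positions: 7.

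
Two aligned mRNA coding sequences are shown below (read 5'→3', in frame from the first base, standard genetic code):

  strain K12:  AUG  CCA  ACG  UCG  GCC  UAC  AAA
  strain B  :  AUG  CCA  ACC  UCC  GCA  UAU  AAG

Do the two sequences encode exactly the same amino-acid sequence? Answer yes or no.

yes

Codon 1: AUG Met / AUG Met — identical.
Codon 2: CCA Pro / CCA Pro — identical.
Codon 3: ACG Thr / ACC Thr — synonymous.
Codon 4: UCG Ser / UCC Ser — synonymous.
Codon 5: GCC Ala / GCA Ala — synonymous.
Codon 6: UAC Tyr / UAU Tyr — synonymous.
Codon 7: AAA Lys / AAG Lys — synonymous.
Nonsynonymous differences: 0 → same protein.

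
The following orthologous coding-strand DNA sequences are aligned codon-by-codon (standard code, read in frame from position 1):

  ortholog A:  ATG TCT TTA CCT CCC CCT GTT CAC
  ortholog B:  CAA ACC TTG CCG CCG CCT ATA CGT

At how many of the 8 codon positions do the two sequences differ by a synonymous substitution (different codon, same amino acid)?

3

Codon 1: ATG Met / CAA Gln — nonsynonymous.
Codon 2: TCT Ser / ACC Thr — nonsynonymous.
Codon 3: TTA Leu / TTG Leu — synonymous.
Codon 4: CCT Pro / CCG Pro — synonymous.
Codon 5: CCC Pro / CCG Pro — synonymous.
Codon 6: CCT Pro / CCT Pro — identical.
Codon 7: GTT Val / ATA Ile — nonsynonymous.
Codon 8: CAC His / CGT Arg — nonsynonymous.
Synonymous differences: 3.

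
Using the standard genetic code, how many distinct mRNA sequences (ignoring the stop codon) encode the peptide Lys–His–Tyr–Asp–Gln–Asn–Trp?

64

Lys: 2 codons.
His: 2 codons.
Tyr: 2 codons.
Asp: 2 codons.
Gln: 2 codons.
Asn: 2 codons.
Trp: 1 codon.
2 × 2 × 2 × 2 × 2 × 2 × 1 = 64.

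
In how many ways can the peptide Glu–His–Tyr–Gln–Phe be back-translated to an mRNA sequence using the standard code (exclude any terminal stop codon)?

32

Glu: 2 codons.
His: 2 codons.
Tyr: 2 codons.
Gln: 2 codons.
Phe: 2 codons.
2 × 2 × 2 × 2 × 2 = 32.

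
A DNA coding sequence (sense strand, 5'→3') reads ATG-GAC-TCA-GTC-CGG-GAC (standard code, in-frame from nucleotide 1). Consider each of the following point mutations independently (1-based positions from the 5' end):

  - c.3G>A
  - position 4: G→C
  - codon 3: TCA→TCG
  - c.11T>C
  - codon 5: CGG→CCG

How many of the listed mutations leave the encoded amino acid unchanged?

Codon 1: ATG (Met) → ATA (Ile) — missense.
Codon 2: GAC (Asp) → CAC (His) — missense.
Codon 3: TCA (Ser) → TCG (Ser) — synonymous.
Codon 4: GTC (Val) → GCC (Ala) — missense.
Codon 5: CGG (Arg) → CCG (Pro) — missense.
Synonymous: 1 of 5.

1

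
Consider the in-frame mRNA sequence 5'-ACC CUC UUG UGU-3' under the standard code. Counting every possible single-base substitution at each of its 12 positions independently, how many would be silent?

Codon 1 (ACC, Thr): 3 synonymous substitutions.
Codon 2 (CUC, Leu): 3 synonymous substitutions.
Codon 3 (UUG, Leu): 2 synonymous substitutions.
Codon 4 (UGU, Cys): 1 synonymous substitution.
Total: 3 + 3 + 2 + 1 = 9.

9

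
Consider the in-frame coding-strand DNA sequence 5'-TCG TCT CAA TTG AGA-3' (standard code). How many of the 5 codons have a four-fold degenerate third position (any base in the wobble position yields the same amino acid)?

Codon 1 TCG (Ser): third position 4-fold.
Codon 2 TCT (Ser): third position 4-fold.
Codon 3 CAA (Gln): third position 2-fold.
Codon 4 TTG (Leu): third position 2-fold.
Codon 5 AGA (Arg): third position 2-fold.
Four-fold degenerate third positions: 2.

2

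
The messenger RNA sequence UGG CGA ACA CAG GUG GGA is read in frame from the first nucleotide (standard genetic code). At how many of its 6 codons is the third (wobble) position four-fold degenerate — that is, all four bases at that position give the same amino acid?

4

Codon 1 UGG (Trp): third position 1-fold.
Codon 2 CGA (Arg): third position 4-fold.
Codon 3 ACA (Thr): third position 4-fold.
Codon 4 CAG (Gln): third position 2-fold.
Codon 5 GUG (Val): third position 4-fold.
Codon 6 GGA (Gly): third position 4-fold.
Four-fold degenerate third positions: 4.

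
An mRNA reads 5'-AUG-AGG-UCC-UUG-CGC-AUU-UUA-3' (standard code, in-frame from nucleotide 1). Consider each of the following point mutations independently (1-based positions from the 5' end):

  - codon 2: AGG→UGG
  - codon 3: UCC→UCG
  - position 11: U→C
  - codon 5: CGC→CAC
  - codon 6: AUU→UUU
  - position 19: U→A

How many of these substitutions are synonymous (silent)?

Codon 2: AGG (Arg) → UGG (Trp) — missense.
Codon 3: UCC (Ser) → UCG (Ser) — synonymous.
Codon 4: UUG (Leu) → UCG (Ser) — missense.
Codon 5: CGC (Arg) → CAC (His) — missense.
Codon 6: AUU (Ile) → UUU (Phe) — missense.
Codon 7: UUA (Leu) → AUA (Ile) — missense.
Synonymous: 1 of 6.

1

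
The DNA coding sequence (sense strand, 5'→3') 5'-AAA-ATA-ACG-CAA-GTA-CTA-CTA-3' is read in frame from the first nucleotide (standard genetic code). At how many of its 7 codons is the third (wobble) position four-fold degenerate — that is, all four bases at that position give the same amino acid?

4

Codon 1 AAA (Lys): third position 2-fold.
Codon 2 ATA (Ile): third position 3-fold.
Codon 3 ACG (Thr): third position 4-fold.
Codon 4 CAA (Gln): third position 2-fold.
Codon 5 GTA (Val): third position 4-fold.
Codon 6 CTA (Leu): third position 4-fold.
Codon 7 CTA (Leu): third position 4-fold.
Four-fold degenerate third positions: 4.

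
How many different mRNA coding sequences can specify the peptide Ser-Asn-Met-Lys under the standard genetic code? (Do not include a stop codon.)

24

Ser: 6 codons.
Asn: 2 codons.
Met: 1 codon.
Lys: 2 codons.
6 × 2 × 1 × 2 = 24.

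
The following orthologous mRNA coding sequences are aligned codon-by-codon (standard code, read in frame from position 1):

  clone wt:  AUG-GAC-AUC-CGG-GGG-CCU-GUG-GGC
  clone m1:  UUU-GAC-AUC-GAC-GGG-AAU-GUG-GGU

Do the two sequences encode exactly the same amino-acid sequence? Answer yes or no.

Codon 1: AUG Met / UUU Phe — nonsynonymous.
Codon 2: GAC Asp / GAC Asp — identical.
Codon 3: AUC Ile / AUC Ile — identical.
Codon 4: CGG Arg / GAC Asp — nonsynonymous.
Codon 5: GGG Gly / GGG Gly — identical.
Codon 6: CCU Pro / AAU Asn — nonsynonymous.
Codon 7: GUG Val / GUG Val — identical.
Codon 8: GGC Gly / GGU Gly — synonymous.
Nonsynonymous differences: 3 → different protein.

no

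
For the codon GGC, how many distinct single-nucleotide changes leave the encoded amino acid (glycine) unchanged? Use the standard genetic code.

Position 1: none → 0 synonymous.
Position 2: none → 0 synonymous.
Position 3: GGU, GGA, GGG → 3 synonymous.
Total: 0 + 0 + 3 = 3.

3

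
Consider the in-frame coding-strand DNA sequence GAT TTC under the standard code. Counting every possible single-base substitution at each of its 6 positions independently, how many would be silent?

2

Codon 1 (GAT, Asp): 1 synonymous substitution.
Codon 2 (TTC, Phe): 1 synonymous substitution.
Total: 1 + 1 = 2.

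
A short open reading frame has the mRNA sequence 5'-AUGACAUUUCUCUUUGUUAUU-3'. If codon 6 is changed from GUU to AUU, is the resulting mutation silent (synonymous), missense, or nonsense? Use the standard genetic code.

missense

Position 16 falls in codon 6: GUU → Val.
After the substitution the codon is AUU → Ile.
Val ≠ Ile, so this is a missense mutation.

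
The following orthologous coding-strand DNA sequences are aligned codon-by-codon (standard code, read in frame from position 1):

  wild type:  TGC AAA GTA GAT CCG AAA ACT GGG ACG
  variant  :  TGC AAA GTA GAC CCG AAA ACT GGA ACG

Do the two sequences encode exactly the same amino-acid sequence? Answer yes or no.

Codon 1: TGC Cys / TGC Cys — identical.
Codon 2: AAA Lys / AAA Lys — identical.
Codon 3: GTA Val / GTA Val — identical.
Codon 4: GAT Asp / GAC Asp — synonymous.
Codon 5: CCG Pro / CCG Pro — identical.
Codon 6: AAA Lys / AAA Lys — identical.
Codon 7: ACT Thr / ACT Thr — identical.
Codon 8: GGG Gly / GGA Gly — synonymous.
Codon 9: ACG Thr / ACG Thr — identical.
Nonsynonymous differences: 0 → same protein.

yes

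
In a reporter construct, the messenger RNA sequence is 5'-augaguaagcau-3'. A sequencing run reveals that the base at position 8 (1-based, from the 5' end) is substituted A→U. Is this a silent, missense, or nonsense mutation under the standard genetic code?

Position 8 falls in codon 3: AAG → Lys.
After the substitution the codon is AUG → Met.
Lys ≠ Met, so this is a missense mutation.

missense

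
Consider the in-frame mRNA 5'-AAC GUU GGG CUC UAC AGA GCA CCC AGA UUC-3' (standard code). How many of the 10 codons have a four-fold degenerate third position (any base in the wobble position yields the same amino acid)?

Codon 1 AAC (Asn): third position 2-fold.
Codon 2 GUU (Val): third position 4-fold.
Codon 3 GGG (Gly): third position 4-fold.
Codon 4 CUC (Leu): third position 4-fold.
Codon 5 UAC (Tyr): third position 2-fold.
Codon 6 AGA (Arg): third position 2-fold.
Codon 7 GCA (Ala): third position 4-fold.
Codon 8 CCC (Pro): third position 4-fold.
Codon 9 AGA (Arg): third position 2-fold.
Codon 10 UUC (Phe): third position 2-fold.
Four-fold degenerate third positions: 5.

5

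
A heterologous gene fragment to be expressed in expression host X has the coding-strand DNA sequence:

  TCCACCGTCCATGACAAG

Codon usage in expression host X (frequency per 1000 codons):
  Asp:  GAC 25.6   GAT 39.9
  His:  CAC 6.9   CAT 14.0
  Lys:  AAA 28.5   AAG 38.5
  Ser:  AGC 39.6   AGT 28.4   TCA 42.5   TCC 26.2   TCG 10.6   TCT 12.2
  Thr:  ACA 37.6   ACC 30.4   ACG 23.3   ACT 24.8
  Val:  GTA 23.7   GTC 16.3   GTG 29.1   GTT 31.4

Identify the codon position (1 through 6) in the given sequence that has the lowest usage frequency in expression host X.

Codon 1 TCC (Ser): 26.2 per 1000.
Codon 2 ACC (Thr): 30.4 per 1000.
Codon 3 GTC (Val): 16.3 per 1000.
Codon 4 CAT (His): 14.0 per 1000.
Codon 5 GAC (Asp): 25.6 per 1000.
Codon 6 AAG (Lys): 38.5 per 1000.
Lowest frequency is 14.0 at codon 4.

4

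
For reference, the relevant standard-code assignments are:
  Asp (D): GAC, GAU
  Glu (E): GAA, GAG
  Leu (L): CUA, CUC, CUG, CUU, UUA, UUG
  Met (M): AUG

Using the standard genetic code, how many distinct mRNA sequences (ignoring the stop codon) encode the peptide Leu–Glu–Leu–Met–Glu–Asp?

Leu: 6 codons.
Glu: 2 codons.
Leu: 6 codons.
Met: 1 codon.
Glu: 2 codons.
Asp: 2 codons.
6 × 2 × 6 × 1 × 2 × 2 = 288.

288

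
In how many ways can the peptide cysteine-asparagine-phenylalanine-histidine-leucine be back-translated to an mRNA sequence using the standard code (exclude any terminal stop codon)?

96

Cys: 2 codons.
Asn: 2 codons.
Phe: 2 codons.
His: 2 codons.
Leu: 6 codons.
2 × 2 × 2 × 2 × 6 = 96.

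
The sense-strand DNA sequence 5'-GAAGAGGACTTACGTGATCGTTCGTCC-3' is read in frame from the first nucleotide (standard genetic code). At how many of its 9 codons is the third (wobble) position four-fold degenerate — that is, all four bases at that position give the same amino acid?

4

Codon 1 GAA (Glu): third position 2-fold.
Codon 2 GAG (Glu): third position 2-fold.
Codon 3 GAC (Asp): third position 2-fold.
Codon 4 TTA (Leu): third position 2-fold.
Codon 5 CGT (Arg): third position 4-fold.
Codon 6 GAT (Asp): third position 2-fold.
Codon 7 CGT (Arg): third position 4-fold.
Codon 8 TCG (Ser): third position 4-fold.
Codon 9 TCC (Ser): third position 4-fold.
Four-fold degenerate third positions: 4.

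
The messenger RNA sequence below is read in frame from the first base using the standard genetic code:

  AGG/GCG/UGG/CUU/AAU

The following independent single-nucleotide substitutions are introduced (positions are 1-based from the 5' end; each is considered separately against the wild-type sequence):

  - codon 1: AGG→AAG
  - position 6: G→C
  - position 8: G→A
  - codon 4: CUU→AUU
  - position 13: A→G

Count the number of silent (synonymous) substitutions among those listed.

Codon 1: AGG (Arg) → AAG (Lys) — missense.
Codon 2: GCG (Ala) → GCC (Ala) — synonymous.
Codon 3: UGG (Trp) → UAG (Stop) — nonsense.
Codon 4: CUU (Leu) → AUU (Ile) — missense.
Codon 5: AAU (Asn) → GAU (Asp) — missense.
Synonymous: 1 of 5.

1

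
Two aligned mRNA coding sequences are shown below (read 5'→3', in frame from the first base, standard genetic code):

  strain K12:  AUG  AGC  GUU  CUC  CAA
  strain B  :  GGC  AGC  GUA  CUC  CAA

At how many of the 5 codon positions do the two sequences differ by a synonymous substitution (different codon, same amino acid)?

Codon 1: AUG Met / GGC Gly — nonsynonymous.
Codon 2: AGC Ser / AGC Ser — identical.
Codon 3: GUU Val / GUA Val — synonymous.
Codon 4: CUC Leu / CUC Leu — identical.
Codon 5: CAA Gln / CAA Gln — identical.
Synonymous differences: 1.

1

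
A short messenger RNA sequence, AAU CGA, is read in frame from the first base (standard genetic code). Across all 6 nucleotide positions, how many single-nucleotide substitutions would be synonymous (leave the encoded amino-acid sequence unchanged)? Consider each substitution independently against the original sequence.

5

Codon 1 (AAU, Asn): 1 synonymous substitution.
Codon 2 (CGA, Arg): 4 synonymous substitutions.
Total: 1 + 4 = 5.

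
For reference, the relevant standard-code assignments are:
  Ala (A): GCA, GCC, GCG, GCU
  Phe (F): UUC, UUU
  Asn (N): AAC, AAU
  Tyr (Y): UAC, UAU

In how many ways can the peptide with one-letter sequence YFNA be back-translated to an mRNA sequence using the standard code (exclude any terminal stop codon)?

32

Tyr: 2 codons.
Phe: 2 codons.
Asn: 2 codons.
Ala: 4 codons.
2 × 2 × 2 × 4 = 32.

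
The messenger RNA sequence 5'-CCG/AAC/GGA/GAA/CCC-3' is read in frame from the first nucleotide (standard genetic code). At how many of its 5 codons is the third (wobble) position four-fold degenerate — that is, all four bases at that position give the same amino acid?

3

Codon 1 CCG (Pro): third position 4-fold.
Codon 2 AAC (Asn): third position 2-fold.
Codon 3 GGA (Gly): third position 4-fold.
Codon 4 GAA (Glu): third position 2-fold.
Codon 5 CCC (Pro): third position 4-fold.
Four-fold degenerate third positions: 3.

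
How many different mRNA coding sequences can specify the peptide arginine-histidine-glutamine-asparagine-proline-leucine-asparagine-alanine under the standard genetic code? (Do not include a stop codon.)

Arg: 6 codons.
His: 2 codons.
Gln: 2 codons.
Asn: 2 codons.
Pro: 4 codons.
Leu: 6 codons.
Asn: 2 codons.
Ala: 4 codons.
6 × 2 × 2 × 2 × 4 × 6 × 2 × 4 = 9216.

9216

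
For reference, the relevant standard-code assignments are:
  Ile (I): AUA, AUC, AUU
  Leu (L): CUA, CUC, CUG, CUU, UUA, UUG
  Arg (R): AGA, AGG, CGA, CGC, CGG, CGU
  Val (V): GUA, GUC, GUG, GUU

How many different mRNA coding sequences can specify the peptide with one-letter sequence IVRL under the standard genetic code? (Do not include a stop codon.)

Ile: 3 codons.
Val: 4 codons.
Arg: 6 codons.
Leu: 6 codons.
3 × 4 × 6 × 6 = 432.

432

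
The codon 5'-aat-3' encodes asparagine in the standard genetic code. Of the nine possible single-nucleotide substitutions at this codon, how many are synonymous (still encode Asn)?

1

Position 1: none → 0 synonymous.
Position 2: none → 0 synonymous.
Position 3: AAC → 1 synonymous.
Total: 0 + 0 + 1 = 1.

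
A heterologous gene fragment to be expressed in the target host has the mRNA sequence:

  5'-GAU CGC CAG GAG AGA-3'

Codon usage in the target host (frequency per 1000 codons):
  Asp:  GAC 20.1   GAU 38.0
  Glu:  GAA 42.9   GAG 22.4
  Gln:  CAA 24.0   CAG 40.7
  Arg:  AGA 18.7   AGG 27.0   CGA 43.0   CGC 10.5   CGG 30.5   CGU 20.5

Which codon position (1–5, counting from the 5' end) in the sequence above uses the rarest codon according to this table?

2

Codon 1 GAU (Asp): 38.0 per 1000.
Codon 2 CGC (Arg): 10.5 per 1000.
Codon 3 CAG (Gln): 40.7 per 1000.
Codon 4 GAG (Glu): 22.4 per 1000.
Codon 5 AGA (Arg): 18.7 per 1000.
Lowest frequency is 10.5 at codon 2.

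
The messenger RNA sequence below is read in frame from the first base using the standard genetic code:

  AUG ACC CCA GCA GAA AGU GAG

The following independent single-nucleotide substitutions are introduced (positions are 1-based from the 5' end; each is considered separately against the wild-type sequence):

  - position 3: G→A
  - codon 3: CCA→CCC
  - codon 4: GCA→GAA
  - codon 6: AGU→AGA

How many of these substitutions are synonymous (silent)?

1

Codon 1: AUG (Met) → AUA (Ile) — missense.
Codon 3: CCA (Pro) → CCC (Pro) — synonymous.
Codon 4: GCA (Ala) → GAA (Glu) — missense.
Codon 6: AGU (Ser) → AGA (Arg) — missense.
Synonymous: 1 of 4.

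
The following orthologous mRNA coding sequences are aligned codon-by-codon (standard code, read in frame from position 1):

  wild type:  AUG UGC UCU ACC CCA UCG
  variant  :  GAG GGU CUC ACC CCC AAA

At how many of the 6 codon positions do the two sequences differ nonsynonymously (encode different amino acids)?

Codon 1: AUG Met / GAG Glu — nonsynonymous.
Codon 2: UGC Cys / GGU Gly — nonsynonymous.
Codon 3: UCU Ser / CUC Leu — nonsynonymous.
Codon 4: ACC Thr / ACC Thr — identical.
Codon 5: CCA Pro / CCC Pro — synonymous.
Codon 6: UCG Ser / AAA Lys — nonsynonymous.
Nonsynonymous differences: 4.

4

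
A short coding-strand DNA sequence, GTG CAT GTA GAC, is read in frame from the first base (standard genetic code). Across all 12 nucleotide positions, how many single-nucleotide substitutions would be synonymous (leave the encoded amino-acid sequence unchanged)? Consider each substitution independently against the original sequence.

8

Codon 1 (GTG, Val): 3 synonymous substitutions.
Codon 2 (CAT, His): 1 synonymous substitution.
Codon 3 (GTA, Val): 3 synonymous substitutions.
Codon 4 (GAC, Asp): 1 synonymous substitution.
Total: 3 + 1 + 3 + 1 = 8.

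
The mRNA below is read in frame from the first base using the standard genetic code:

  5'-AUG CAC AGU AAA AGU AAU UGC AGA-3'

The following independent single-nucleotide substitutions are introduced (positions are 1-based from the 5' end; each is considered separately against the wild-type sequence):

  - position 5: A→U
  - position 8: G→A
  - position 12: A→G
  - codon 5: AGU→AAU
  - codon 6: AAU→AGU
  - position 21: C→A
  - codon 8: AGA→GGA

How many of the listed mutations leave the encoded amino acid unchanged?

Codon 2: CAC (His) → CUC (Leu) — missense.
Codon 3: AGU (Ser) → AAU (Asn) — missense.
Codon 4: AAA (Lys) → AAG (Lys) — synonymous.
Codon 5: AGU (Ser) → AAU (Asn) — missense.
Codon 6: AAU (Asn) → AGU (Ser) — missense.
Codon 7: UGC (Cys) → UGA (Stop) — nonsense.
Codon 8: AGA (Arg) → GGA (Gly) — missense.
Synonymous: 1 of 7.

1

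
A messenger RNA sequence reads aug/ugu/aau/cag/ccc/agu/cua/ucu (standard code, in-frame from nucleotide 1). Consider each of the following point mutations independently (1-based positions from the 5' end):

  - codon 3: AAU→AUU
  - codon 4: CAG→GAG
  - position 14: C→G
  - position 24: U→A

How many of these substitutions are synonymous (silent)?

1

Codon 3: AAU (Asn) → AUU (Ile) — missense.
Codon 4: CAG (Gln) → GAG (Glu) — missense.
Codon 5: CCC (Pro) → CGC (Arg) — missense.
Codon 8: UCU (Ser) → UCA (Ser) — synonymous.
Synonymous: 1 of 4.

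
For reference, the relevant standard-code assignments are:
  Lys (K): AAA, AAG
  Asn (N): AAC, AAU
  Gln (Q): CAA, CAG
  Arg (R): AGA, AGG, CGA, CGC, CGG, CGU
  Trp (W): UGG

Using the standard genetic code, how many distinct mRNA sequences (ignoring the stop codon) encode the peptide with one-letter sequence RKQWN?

Arg: 6 codons.
Lys: 2 codons.
Gln: 2 codons.
Trp: 1 codon.
Asn: 2 codons.
6 × 2 × 2 × 1 × 2 = 48.

48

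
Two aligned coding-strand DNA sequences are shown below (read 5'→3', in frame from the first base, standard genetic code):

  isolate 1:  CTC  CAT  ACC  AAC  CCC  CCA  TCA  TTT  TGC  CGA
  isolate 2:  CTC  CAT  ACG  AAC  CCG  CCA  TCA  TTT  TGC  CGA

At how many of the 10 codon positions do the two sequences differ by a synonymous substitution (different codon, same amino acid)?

2

Codon 1: CTC Leu / CTC Leu — identical.
Codon 2: CAT His / CAT His — identical.
Codon 3: ACC Thr / ACG Thr — synonymous.
Codon 4: AAC Asn / AAC Asn — identical.
Codon 5: CCC Pro / CCG Pro — synonymous.
Codon 6: CCA Pro / CCA Pro — identical.
Codon 7: TCA Ser / TCA Ser — identical.
Codon 8: TTT Phe / TTT Phe — identical.
Codon 9: TGC Cys / TGC Cys — identical.
Codon 10: CGA Arg / CGA Arg — identical.
Synonymous differences: 2.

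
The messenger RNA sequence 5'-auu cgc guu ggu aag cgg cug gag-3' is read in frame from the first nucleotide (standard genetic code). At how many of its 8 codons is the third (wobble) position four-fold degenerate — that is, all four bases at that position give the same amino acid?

5

Codon 1 AUU (Ile): third position 3-fold.
Codon 2 CGC (Arg): third position 4-fold.
Codon 3 GUU (Val): third position 4-fold.
Codon 4 GGU (Gly): third position 4-fold.
Codon 5 AAG (Lys): third position 2-fold.
Codon 6 CGG (Arg): third position 4-fold.
Codon 7 CUG (Leu): third position 4-fold.
Codon 8 GAG (Glu): third position 2-fold.
Four-fold degenerate third positions: 5.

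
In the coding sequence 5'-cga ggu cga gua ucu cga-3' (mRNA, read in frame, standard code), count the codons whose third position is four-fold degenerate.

Codon 1 CGA (Arg): third position 4-fold.
Codon 2 GGU (Gly): third position 4-fold.
Codon 3 CGA (Arg): third position 4-fold.
Codon 4 GUA (Val): third position 4-fold.
Codon 5 UCU (Ser): third position 4-fold.
Codon 6 CGA (Arg): third position 4-fold.
Four-fold degenerate third positions: 6.

6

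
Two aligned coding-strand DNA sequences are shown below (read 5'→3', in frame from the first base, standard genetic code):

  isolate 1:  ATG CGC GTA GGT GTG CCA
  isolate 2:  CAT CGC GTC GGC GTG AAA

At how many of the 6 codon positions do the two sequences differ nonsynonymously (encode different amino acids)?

Codon 1: ATG Met / CAT His — nonsynonymous.
Codon 2: CGC Arg / CGC Arg — identical.
Codon 3: GTA Val / GTC Val — synonymous.
Codon 4: GGT Gly / GGC Gly — synonymous.
Codon 5: GTG Val / GTG Val — identical.
Codon 6: CCA Pro / AAA Lys — nonsynonymous.
Nonsynonymous differences: 2.

2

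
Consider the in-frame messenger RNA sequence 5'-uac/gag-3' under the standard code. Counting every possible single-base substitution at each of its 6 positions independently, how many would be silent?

2

Codon 1 (UAC, Tyr): 1 synonymous substitution.
Codon 2 (GAG, Glu): 1 synonymous substitution.
Total: 1 + 1 = 2.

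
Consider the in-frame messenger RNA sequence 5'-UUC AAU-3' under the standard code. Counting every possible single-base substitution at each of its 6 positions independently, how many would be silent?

Codon 1 (UUC, Phe): 1 synonymous substitution.
Codon 2 (AAU, Asn): 1 synonymous substitution.
Total: 1 + 1 = 2.

2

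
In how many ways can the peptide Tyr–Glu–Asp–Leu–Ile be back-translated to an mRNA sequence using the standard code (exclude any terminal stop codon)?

144

Tyr: 2 codons.
Glu: 2 codons.
Asp: 2 codons.
Leu: 6 codons.
Ile: 3 codons.
2 × 2 × 2 × 6 × 3 = 144.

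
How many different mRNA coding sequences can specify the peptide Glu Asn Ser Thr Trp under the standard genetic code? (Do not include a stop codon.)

96

Glu: 2 codons.
Asn: 2 codons.
Ser: 6 codons.
Thr: 4 codons.
Trp: 1 codon.
2 × 2 × 6 × 4 × 1 = 96.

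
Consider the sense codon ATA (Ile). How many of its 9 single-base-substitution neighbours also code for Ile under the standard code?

2

Position 1: none → 0 synonymous.
Position 2: none → 0 synonymous.
Position 3: ATT, ATC → 2 synonymous.
Total: 0 + 0 + 2 = 2.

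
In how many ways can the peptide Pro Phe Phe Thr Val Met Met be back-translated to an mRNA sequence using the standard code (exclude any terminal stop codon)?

256

Pro: 4 codons.
Phe: 2 codons.
Phe: 2 codons.
Thr: 4 codons.
Val: 4 codons.
Met: 1 codon.
Met: 1 codon.
4 × 2 × 2 × 4 × 4 × 1 × 1 = 256.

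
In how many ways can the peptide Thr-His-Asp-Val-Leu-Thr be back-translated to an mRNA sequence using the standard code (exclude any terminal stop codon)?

Thr: 4 codons.
His: 2 codons.
Asp: 2 codons.
Val: 4 codons.
Leu: 6 codons.
Thr: 4 codons.
4 × 2 × 2 × 4 × 6 × 4 = 1536.

1536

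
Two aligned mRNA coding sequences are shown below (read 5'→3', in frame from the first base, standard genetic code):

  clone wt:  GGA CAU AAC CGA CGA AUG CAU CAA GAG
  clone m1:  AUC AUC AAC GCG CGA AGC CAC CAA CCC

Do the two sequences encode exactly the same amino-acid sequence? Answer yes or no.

Codon 1: GGA Gly / AUC Ile — nonsynonymous.
Codon 2: CAU His / AUC Ile — nonsynonymous.
Codon 3: AAC Asn / AAC Asn — identical.
Codon 4: CGA Arg / GCG Ala — nonsynonymous.
Codon 5: CGA Arg / CGA Arg — identical.
Codon 6: AUG Met / AGC Ser — nonsynonymous.
Codon 7: CAU His / CAC His — synonymous.
Codon 8: CAA Gln / CAA Gln — identical.
Codon 9: GAG Glu / CCC Pro — nonsynonymous.
Nonsynonymous differences: 5 → different protein.

no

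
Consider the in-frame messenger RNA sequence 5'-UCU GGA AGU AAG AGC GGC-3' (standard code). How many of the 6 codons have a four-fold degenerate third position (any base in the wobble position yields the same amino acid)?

Codon 1 UCU (Ser): third position 4-fold.
Codon 2 GGA (Gly): third position 4-fold.
Codon 3 AGU (Ser): third position 2-fold.
Codon 4 AAG (Lys): third position 2-fold.
Codon 5 AGC (Ser): third position 2-fold.
Codon 6 GGC (Gly): third position 4-fold.
Four-fold degenerate third positions: 3.

3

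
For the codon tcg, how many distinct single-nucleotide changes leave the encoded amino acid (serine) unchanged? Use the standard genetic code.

3

Position 1: none → 0 synonymous.
Position 2: none → 0 synonymous.
Position 3: TCT, TCC, TCA → 3 synonymous.
Total: 0 + 0 + 3 = 3.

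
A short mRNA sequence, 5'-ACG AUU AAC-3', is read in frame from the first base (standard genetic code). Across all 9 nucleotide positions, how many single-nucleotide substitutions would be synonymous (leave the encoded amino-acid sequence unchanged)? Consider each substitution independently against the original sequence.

Codon 1 (ACG, Thr): 3 synonymous substitutions.
Codon 2 (AUU, Ile): 2 synonymous substitutions.
Codon 3 (AAC, Asn): 1 synonymous substitution.
Total: 3 + 2 + 1 = 6.

6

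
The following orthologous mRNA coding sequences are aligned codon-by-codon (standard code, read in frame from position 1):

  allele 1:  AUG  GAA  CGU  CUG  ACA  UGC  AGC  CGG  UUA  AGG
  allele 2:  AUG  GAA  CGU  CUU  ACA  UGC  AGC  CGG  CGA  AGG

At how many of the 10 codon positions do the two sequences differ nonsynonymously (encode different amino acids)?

1

Codon 1: AUG Met / AUG Met — identical.
Codon 2: GAA Glu / GAA Glu — identical.
Codon 3: CGU Arg / CGU Arg — identical.
Codon 4: CUG Leu / CUU Leu — synonymous.
Codon 5: ACA Thr / ACA Thr — identical.
Codon 6: UGC Cys / UGC Cys — identical.
Codon 7: AGC Ser / AGC Ser — identical.
Codon 8: CGG Arg / CGG Arg — identical.
Codon 9: UUA Leu / CGA Arg — nonsynonymous.
Codon 10: AGG Arg / AGG Arg — identical.
Nonsynonymous differences: 1.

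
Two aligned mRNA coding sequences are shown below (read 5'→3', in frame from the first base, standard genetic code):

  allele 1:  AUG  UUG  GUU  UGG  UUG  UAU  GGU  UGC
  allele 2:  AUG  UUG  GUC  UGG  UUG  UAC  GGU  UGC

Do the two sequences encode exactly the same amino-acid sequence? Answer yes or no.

yes

Codon 1: AUG Met / AUG Met — identical.
Codon 2: UUG Leu / UUG Leu — identical.
Codon 3: GUU Val / GUC Val — synonymous.
Codon 4: UGG Trp / UGG Trp — identical.
Codon 5: UUG Leu / UUG Leu — identical.
Codon 6: UAU Tyr / UAC Tyr — synonymous.
Codon 7: GGU Gly / GGU Gly — identical.
Codon 8: UGC Cys / UGC Cys — identical.
Nonsynonymous differences: 0 → same protein.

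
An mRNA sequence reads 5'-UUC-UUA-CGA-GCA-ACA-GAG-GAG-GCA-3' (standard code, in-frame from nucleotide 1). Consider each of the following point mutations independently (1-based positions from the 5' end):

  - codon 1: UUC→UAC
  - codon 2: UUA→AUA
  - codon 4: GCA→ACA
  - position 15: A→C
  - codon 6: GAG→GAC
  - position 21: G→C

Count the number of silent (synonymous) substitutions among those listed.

1

Codon 1: UUC (Phe) → UAC (Tyr) — missense.
Codon 2: UUA (Leu) → AUA (Ile) — missense.
Codon 4: GCA (Ala) → ACA (Thr) — missense.
Codon 5: ACA (Thr) → ACC (Thr) — synonymous.
Codon 6: GAG (Glu) → GAC (Asp) — missense.
Codon 7: GAG (Glu) → GAC (Asp) — missense.
Synonymous: 1 of 6.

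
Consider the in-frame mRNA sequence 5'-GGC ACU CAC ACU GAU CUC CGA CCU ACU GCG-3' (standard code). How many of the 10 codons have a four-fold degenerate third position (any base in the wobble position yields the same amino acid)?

8

Codon 1 GGC (Gly): third position 4-fold.
Codon 2 ACU (Thr): third position 4-fold.
Codon 3 CAC (His): third position 2-fold.
Codon 4 ACU (Thr): third position 4-fold.
Codon 5 GAU (Asp): third position 2-fold.
Codon 6 CUC (Leu): third position 4-fold.
Codon 7 CGA (Arg): third position 4-fold.
Codon 8 CCU (Pro): third position 4-fold.
Codon 9 ACU (Thr): third position 4-fold.
Codon 10 GCG (Ala): third position 4-fold.
Four-fold degenerate third positions: 8.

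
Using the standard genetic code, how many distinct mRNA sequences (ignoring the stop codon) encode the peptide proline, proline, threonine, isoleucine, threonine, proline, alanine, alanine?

Pro: 4 codons.
Pro: 4 codons.
Thr: 4 codons.
Ile: 3 codons.
Thr: 4 codons.
Pro: 4 codons.
Ala: 4 codons.
Ala: 4 codons.
4 × 4 × 4 × 3 × 4 × 4 × 4 × 4 = 49152.

49152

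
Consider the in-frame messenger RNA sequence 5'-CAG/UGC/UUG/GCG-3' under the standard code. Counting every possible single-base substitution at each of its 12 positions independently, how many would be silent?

Codon 1 (CAG, Gln): 1 synonymous substitution.
Codon 2 (UGC, Cys): 1 synonymous substitution.
Codon 3 (UUG, Leu): 2 synonymous substitutions.
Codon 4 (GCG, Ala): 3 synonymous substitutions.
Total: 1 + 1 + 2 + 3 = 7.

7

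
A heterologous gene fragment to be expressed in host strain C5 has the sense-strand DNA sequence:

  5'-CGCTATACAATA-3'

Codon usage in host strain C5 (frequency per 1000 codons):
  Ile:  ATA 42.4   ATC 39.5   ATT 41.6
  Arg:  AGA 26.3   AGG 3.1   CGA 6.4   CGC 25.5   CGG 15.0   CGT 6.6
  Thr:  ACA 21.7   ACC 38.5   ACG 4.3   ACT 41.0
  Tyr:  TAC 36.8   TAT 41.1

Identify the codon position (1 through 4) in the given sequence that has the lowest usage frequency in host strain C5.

Codon 1 CGC (Arg): 25.5 per 1000.
Codon 2 TAT (Tyr): 41.1 per 1000.
Codon 3 ACA (Thr): 21.7 per 1000.
Codon 4 ATA (Ile): 42.4 per 1000.
Lowest frequency is 21.7 at codon 3.

3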